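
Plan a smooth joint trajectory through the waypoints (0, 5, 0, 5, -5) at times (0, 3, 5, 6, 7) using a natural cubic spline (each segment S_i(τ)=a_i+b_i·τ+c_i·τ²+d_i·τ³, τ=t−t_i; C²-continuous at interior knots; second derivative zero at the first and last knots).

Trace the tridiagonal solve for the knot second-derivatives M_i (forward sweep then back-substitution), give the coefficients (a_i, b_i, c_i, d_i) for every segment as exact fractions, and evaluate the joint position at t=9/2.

Δ: Δ0=5/3, Δ1=-5/2, Δ2=5, Δ3=-10
row 1: diag=10, rhs=-25; c'=1/5, d'=-5/2
row 2: denom=6−2·1/5=28/5; d'=(45−2·-5/2)/(28/5)=125/14
row 3: denom=4−1·5/28=107/28; d'=(-90−1·125/14)/(107/28)=-2770/107
back: M3=-2770/107
back: M2=125/14−5/28·-2770/107=1450/107
back: M1=-5/2−1/5·1450/107=-1115/214
M: M0=0, M1=-1115/214, M2=1450/107, M3=-2770/107, M4=0
seg 0: a=0, c=M0/2=0, d=(M1−M0)/(6·3)=-1115/3852, b=Δ0−h0·(2M0+M1)/6=5485/1284
seg 1: a=5, c=M1/2=-1115/428, d=(M2−M1)/(6·2)=4015/2568, b=Δ1−h1·(2M1+M2)/6=-2275/642
seg 2: a=0, c=M2/2=725/107, d=(M3−M2)/(6·1)=-2110/321, b=Δ2−h2·(2M2+M3)/6=1540/321
seg 3: a=5, c=M3/2=-1385/107, d=(M4−M3)/(6·1)=1385/321, b=Δ3−h3·(2M3+M4)/6=-440/321
t_q=9/2 → seg 1, τ=3/2; S=5+-2275/642·τ+-1115/428·τ²+4015/2568·τ³=-6165/6848

  seg 0: a=0 b=5485/1284 c=0 d=-1115/3852
  seg 1: a=5 b=-2275/642 c=-1115/428 d=4015/2568
  seg 2: a=0 b=1540/321 c=725/107 d=-2110/321
  seg 3: a=5 b=-440/321 c=-1385/107 d=1385/321
S(9/2) = -6165/6848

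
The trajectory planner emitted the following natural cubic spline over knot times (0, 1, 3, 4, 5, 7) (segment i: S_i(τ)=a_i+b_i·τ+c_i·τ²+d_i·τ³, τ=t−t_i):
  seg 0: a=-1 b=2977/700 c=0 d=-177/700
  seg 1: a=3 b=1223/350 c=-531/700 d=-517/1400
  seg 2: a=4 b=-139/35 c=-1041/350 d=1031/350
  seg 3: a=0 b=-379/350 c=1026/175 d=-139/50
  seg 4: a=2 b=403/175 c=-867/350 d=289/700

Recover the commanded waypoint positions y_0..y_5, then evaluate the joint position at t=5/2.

y_0 = S_0(0) = a_0 = -1
y_1 = S_1(0) = a_1 = 3
y_2 = S_2(0) = a_2 = 4
y_3 = S_3(0) = a_3 = 0
y_4 = S_4(0) = a_4 = 2
y_5 = S_4(2) = 0
t_q=5/2 is in segment 1 (τ=3/2); S_1(τ)=59229/11200

y_0=-1 y_1=3 y_2=4 y_3=0 y_4=2 y_5=0
S(5/2) = 59229/11200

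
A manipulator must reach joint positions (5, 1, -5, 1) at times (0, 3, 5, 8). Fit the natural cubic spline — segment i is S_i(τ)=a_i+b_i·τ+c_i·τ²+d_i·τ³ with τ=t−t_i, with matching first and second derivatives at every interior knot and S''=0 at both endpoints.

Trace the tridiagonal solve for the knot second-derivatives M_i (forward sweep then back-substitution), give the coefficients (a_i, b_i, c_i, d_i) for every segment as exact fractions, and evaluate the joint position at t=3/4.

Δ: Δ0=-4/3, Δ1=-3, Δ2=2
row 1: diag=10, rhs=-10; c'=1/5, d'=-1
row 2: denom=10−2·1/5=48/5; d'=(30−2·-1)/(48/5)=10/3
back: M2=10/3
back: M1=-1−1/5·10/3=-5/3
M: M0=0, M1=-5/3, M2=10/3, M3=0
seg 0: a=5, c=M0/2=0, d=(M1−M0)/(6·3)=-5/54, b=Δ0−h0·(2M0+M1)/6=-1/2
seg 1: a=1, c=M1/2=-5/6, d=(M2−M1)/(6·2)=5/12, b=Δ1−h1·(2M1+M2)/6=-3
seg 2: a=-5, c=M2/2=5/3, d=(M3−M2)/(6·3)=-5/27, b=Δ2−h2·(2M2+M3)/6=-4/3
t_q=3/4 → seg 0, τ=3/4; S=5+-1/2·τ+0·τ²+-5/54·τ³=587/128

  seg 0: a=5 b=-1/2 c=0 d=-5/54
  seg 1: a=1 b=-3 c=-5/6 d=5/12
  seg 2: a=-5 b=-4/3 c=5/3 d=-5/27
S(3/4) = 587/128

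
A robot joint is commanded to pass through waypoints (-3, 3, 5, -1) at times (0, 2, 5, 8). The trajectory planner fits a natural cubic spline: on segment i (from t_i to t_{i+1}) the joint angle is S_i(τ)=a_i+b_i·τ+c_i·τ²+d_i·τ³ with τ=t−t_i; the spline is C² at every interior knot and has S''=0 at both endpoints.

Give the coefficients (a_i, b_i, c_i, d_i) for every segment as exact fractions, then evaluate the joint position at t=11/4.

Δ: Δ0=3, Δ1=2/3, Δ2=-2
row 1: diag=10, rhs=-14; c'=3/10, d'=-7/5
row 2: denom=12−3·3/10=111/10; d'=(-16−3·-7/5)/(111/10)=-118/111
back: M2=-118/111
back: M1=-7/5−3/10·-118/111=-40/37
M: M0=0, M1=-40/37, M2=-118/111, M3=0
seg 0: a=-3, c=M0/2=0, d=(M1−M0)/(6·2)=-10/111, b=Δ0−h0·(2M0+M1)/6=373/111
seg 1: a=3, c=M1/2=-20/37, d=(M2−M1)/(6·3)=1/999, b=Δ1−h1·(2M1+M2)/6=253/111
seg 2: a=5, c=M2/2=-59/111, d=(M3−M2)/(6·3)=59/999, b=Δ2−h2·(2M2+M3)/6=-104/111
t_q=11/4 → seg 1, τ=3/4; S=3+253/111·τ+-20/37·τ²+1/999·τ³=10433/2368

  seg 0: a=-3 b=373/111 c=0 d=-10/111
  seg 1: a=3 b=253/111 c=-20/37 d=1/999
  seg 2: a=5 b=-104/111 c=-59/111 d=59/999
S(11/4) = 10433/2368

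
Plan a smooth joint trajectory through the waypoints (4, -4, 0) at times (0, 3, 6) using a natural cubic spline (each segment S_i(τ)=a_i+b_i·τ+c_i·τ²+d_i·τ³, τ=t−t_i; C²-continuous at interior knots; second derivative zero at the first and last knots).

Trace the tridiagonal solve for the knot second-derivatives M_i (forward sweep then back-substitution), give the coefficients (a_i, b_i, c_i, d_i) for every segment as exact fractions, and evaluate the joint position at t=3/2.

Δ: Δ0=-8/3, Δ1=4/3
row 1: diag=12, rhs=24; c'=1/4, d'=2
back: M1=2
M: M0=0, M1=2, M2=0
seg 0: a=4, c=M0/2=0, d=(M1−M0)/(6·3)=1/9, b=Δ0−h0·(2M0+M1)/6=-11/3
seg 1: a=-4, c=M1/2=1, d=(M2−M1)/(6·3)=-1/9, b=Δ1−h1·(2M1+M2)/6=-2/3
t_q=3/2 → seg 0, τ=3/2; S=4+-11/3·τ+0·τ²+1/9·τ³=-9/8

  seg 0: a=4 b=-11/3 c=0 d=1/9
  seg 1: a=-4 b=-2/3 c=1 d=-1/9
S(3/2) = -9/8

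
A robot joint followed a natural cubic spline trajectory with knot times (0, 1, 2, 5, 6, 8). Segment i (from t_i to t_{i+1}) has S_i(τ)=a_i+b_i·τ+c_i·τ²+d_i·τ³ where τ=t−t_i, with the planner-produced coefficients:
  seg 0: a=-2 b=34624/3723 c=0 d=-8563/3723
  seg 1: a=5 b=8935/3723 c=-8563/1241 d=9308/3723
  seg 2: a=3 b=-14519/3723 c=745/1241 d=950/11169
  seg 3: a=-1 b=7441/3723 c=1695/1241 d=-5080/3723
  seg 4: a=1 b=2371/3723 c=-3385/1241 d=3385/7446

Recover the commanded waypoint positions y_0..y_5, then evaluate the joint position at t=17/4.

y_0=-2 y_1=5 y_2=3 y_3=-1 y_4=1 y_5=-5
S(17/4) = -70155/39712

y_0 = S_0(0) = a_0 = -2
y_1 = S_1(0) = a_1 = 5
y_2 = S_2(0) = a_2 = 3
y_3 = S_3(0) = a_3 = -1
y_4 = S_4(0) = a_4 = 1
y_5 = S_4(2) = -5
t_q=17/4 is in segment 2 (τ=9/4); S_2(τ)=-70155/39712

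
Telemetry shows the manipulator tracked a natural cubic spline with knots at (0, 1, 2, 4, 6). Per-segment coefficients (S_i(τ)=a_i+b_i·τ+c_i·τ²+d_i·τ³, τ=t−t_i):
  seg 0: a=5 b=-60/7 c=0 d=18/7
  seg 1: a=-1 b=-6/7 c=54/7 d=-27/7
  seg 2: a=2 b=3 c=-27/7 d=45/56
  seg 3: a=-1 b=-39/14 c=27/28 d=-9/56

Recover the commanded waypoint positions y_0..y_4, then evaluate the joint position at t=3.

y_0 = S_0(0) = a_0 = 5
y_1 = S_1(0) = a_1 = -1
y_2 = S_2(0) = a_2 = 2
y_3 = S_3(0) = a_3 = -1
y_4 = S_3(2) = -4
t_q=3 is in segment 2 (τ=1); S_2(τ)=109/56

y_0=5 y_1=-1 y_2=2 y_3=-1 y_4=-4
S(3) = 109/56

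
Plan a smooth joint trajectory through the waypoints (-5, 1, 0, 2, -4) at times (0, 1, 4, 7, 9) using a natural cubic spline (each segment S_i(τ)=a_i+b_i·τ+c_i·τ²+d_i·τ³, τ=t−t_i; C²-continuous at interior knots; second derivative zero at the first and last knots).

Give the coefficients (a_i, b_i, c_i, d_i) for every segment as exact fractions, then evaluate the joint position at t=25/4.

Δ: Δ0=6, Δ1=-1/3, Δ2=2/3, Δ3=-3
row 1: diag=8, rhs=-38; c'=3/8, d'=-19/4
row 2: denom=12−3·3/8=87/8; d'=(6−3·-19/4)/(87/8)=54/29
row 3: denom=10−3·8/29=266/29; d'=(-22−3·54/29)/(266/29)=-400/133
back: M3=-400/133
back: M2=54/29−8/29·-400/133=358/133
back: M1=-19/4−3/8·358/133=-766/133
M: M0=0, M1=-766/133, M2=358/133, M3=-400/133, M4=0
seg 0: a=-5, c=M0/2=0, d=(M1−M0)/(6·1)=-383/399, b=Δ0−h0·(2M0+M1)/6=2777/399
seg 1: a=1, c=M1/2=-383/133, d=(M2−M1)/(6·3)=562/1197, b=Δ1−h1·(2M1+M2)/6=1628/399
seg 2: a=0, c=M2/2=179/133, d=(M3−M2)/(6·3)=-379/1197, b=Δ2−h2·(2M2+M3)/6=-208/399
seg 3: a=2, c=M3/2=-200/133, d=(M4−M3)/(6·2)=100/399, b=Δ3−h3·(2M3+M4)/6=-397/399
t_q=25/4 → seg 2, τ=9/4; S=0+-208/399·τ+179/133·τ²+-379/1197·τ³=17313/8512

  seg 0: a=-5 b=2777/399 c=0 d=-383/399
  seg 1: a=1 b=1628/399 c=-383/133 d=562/1197
  seg 2: a=0 b=-208/399 c=179/133 d=-379/1197
  seg 3: a=2 b=-397/399 c=-200/133 d=100/399
S(25/4) = 17313/8512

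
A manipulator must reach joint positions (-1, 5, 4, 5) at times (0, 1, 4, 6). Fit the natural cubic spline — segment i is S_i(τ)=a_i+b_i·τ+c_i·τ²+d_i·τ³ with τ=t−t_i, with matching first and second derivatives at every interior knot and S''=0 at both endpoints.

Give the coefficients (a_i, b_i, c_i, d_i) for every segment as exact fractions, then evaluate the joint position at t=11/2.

Δ: Δ0=6, Δ1=-1/3, Δ2=1/2
row 1: diag=8, rhs=-38; c'=3/8, d'=-19/4
row 2: denom=10−3·3/8=71/8; d'=(5−3·-19/4)/(71/8)=154/71
back: M2=154/71
back: M1=-19/4−3/8·154/71=-395/71
M: M0=0, M1=-395/71, M2=154/71, M3=0
seg 0: a=-1, c=M0/2=0, d=(M1−M0)/(6·1)=-395/426, b=Δ0−h0·(2M0+M1)/6=2951/426
seg 1: a=5, c=M1/2=-395/142, d=(M2−M1)/(6·3)=61/142, b=Δ1−h1·(2M1+M2)/6=883/213
seg 2: a=4, c=M2/2=77/71, d=(M3−M2)/(6·2)=-77/426, b=Δ2−h2·(2M2+M3)/6=-403/426
t_q=11/2 → seg 2, τ=3/2; S=4+-403/426·τ+77/71·τ²+-77/426·τ³=5011/1136

  seg 0: a=-1 b=2951/426 c=0 d=-395/426
  seg 1: a=5 b=883/213 c=-395/142 d=61/142
  seg 2: a=4 b=-403/426 c=77/71 d=-77/426
S(11/2) = 5011/1136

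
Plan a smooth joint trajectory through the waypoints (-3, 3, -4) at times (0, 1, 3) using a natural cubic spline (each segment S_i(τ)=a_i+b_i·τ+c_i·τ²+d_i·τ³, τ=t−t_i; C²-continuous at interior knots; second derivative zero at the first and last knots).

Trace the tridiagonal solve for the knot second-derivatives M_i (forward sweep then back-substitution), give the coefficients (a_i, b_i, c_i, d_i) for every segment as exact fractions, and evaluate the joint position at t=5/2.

  seg 0: a=-3 b=91/12 c=0 d=-19/12
  seg 1: a=3 b=17/6 c=-19/4 d=19/24
S(5/2) = -49/64

Δ: Δ0=6, Δ1=-7/2
row 1: diag=6, rhs=-57; c'=1/3, d'=-19/2
back: M1=-19/2
M: M0=0, M1=-19/2, M2=0
seg 0: a=-3, c=M0/2=0, d=(M1−M0)/(6·1)=-19/12, b=Δ0−h0·(2M0+M1)/6=91/12
seg 1: a=3, c=M1/2=-19/4, d=(M2−M1)/(6·2)=19/24, b=Δ1−h1·(2M1+M2)/6=17/6
t_q=5/2 → seg 1, τ=3/2; S=3+17/6·τ+-19/4·τ²+19/24·τ³=-49/64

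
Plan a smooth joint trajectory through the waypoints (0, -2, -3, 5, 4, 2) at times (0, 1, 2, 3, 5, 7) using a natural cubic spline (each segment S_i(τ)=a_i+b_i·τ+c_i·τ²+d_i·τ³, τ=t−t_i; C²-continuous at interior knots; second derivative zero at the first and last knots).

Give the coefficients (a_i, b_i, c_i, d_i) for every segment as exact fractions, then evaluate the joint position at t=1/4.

Δ: Δ0=-2, Δ1=-1, Δ2=8, Δ3=-1/2, Δ4=-1
row 1: diag=4, rhs=6; c'=1/4, d'=3/2
row 2: denom=4−1·1/4=15/4; d'=(54−1·3/2)/(15/4)=14
row 3: denom=6−1·4/15=86/15; d'=(-51−1·14)/(86/15)=-975/86
row 4: denom=8−2·15/43=314/43; d'=(-3−2·-975/86)/(314/43)=423/157
back: M4=423/157
back: M3=-975/86−15/43·423/157=-3855/314
back: M2=14−4/15·-3855/314=2712/157
back: M1=3/2−1/4·2712/157=-885/314
M: M0=0, M1=-885/314, M2=2712/157, M3=-3855/314, M4=423/157, M5=0
seg 0: a=0, c=M0/2=0, d=(M1−M0)/(6·1)=-295/628, b=Δ0−h0·(2M0+M1)/6=-961/628
seg 1: a=-2, c=M1/2=-885/628, d=(M2−M1)/(6·1)=2103/628, b=Δ1−h1·(2M1+M2)/6=-923/314
seg 2: a=-3, c=M2/2=1356/157, d=(M3−M2)/(6·1)=-3093/628, b=Δ2−h2·(2M2+M3)/6=2693/628
seg 3: a=5, c=M3/2=-3855/628, d=(M4−M3)/(6·2)=1567/1256, b=Δ3−h3·(2M3+M4)/6=2131/314
seg 4: a=4, c=M4/2=423/314, d=(M5−M4)/(6·2)=-141/628, b=Δ4−h4·(2M4+M5)/6=-439/157
t_q=1/4 → seg 0, τ=1/4; S=0+-961/628·τ+0·τ²+-295/628·τ³=-15671/40192

  seg 0: a=0 b=-961/628 c=0 d=-295/628
  seg 1: a=-2 b=-923/314 c=-885/628 d=2103/628
  seg 2: a=-3 b=2693/628 c=1356/157 d=-3093/628
  seg 3: a=5 b=2131/314 c=-3855/628 d=1567/1256
  seg 4: a=4 b=-439/157 c=423/314 d=-141/628
S(1/4) = -15671/40192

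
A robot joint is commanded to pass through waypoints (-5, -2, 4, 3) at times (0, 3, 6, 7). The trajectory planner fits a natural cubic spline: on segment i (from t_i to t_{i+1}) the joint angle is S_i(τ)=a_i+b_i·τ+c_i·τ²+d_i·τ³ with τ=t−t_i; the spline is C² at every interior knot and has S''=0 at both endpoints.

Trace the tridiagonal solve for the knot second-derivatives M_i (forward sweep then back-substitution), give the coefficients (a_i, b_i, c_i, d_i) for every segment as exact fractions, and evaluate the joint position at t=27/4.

  seg 0: a=-5 b=12/29 c=0 d=17/261
  seg 1: a=-2 b=63/29 c=17/29 d=-56/261
  seg 2: a=4 b=-3/29 c=-39/29 d=13/29
S(27/4) = 6227/1856

Δ: Δ0=1, Δ1=2, Δ2=-1
row 1: diag=12, rhs=6; c'=1/4, d'=1/2
row 2: denom=8−3·1/4=29/4; d'=(-18−3·1/2)/(29/4)=-78/29
back: M2=-78/29
back: M1=1/2−1/4·-78/29=34/29
M: M0=0, M1=34/29, M2=-78/29, M3=0
seg 0: a=-5, c=M0/2=0, d=(M1−M0)/(6·3)=17/261, b=Δ0−h0·(2M0+M1)/6=12/29
seg 1: a=-2, c=M1/2=17/29, d=(M2−M1)/(6·3)=-56/261, b=Δ1−h1·(2M1+M2)/6=63/29
seg 2: a=4, c=M2/2=-39/29, d=(M3−M2)/(6·1)=13/29, b=Δ2−h2·(2M2+M3)/6=-3/29
t_q=27/4 → seg 2, τ=3/4; S=4+-3/29·τ+-39/29·τ²+13/29·τ³=6227/1856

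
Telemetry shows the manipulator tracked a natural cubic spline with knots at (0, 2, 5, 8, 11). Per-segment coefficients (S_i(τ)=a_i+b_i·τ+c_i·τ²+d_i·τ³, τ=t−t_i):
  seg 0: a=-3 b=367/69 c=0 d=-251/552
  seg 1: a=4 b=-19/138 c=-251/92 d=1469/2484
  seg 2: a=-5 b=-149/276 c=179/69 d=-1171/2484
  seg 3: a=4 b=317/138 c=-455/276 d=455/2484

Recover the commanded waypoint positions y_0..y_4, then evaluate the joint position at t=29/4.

y_0 = S_0(0) = a_0 = -3
y_1 = S_1(0) = a_1 = 4
y_2 = S_2(0) = a_2 = -5
y_3 = S_3(0) = a_3 = 4
y_4 = S_3(3) = 1
t_q=29/4 is in segment 2 (τ=9/4); S_2(τ)=9119/5888

y_0=-3 y_1=4 y_2=-5 y_3=4 y_4=1
S(29/4) = 9119/5888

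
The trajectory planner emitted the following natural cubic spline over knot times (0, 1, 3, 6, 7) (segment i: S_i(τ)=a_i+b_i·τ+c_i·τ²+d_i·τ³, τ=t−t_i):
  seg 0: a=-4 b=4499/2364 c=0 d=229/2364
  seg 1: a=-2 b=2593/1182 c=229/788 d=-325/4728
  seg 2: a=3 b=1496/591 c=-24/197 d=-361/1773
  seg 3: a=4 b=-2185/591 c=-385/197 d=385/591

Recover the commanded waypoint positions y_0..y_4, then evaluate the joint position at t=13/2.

y_0 = S_0(0) = a_0 = -4
y_1 = S_1(0) = a_1 = -2
y_2 = S_2(0) = a_2 = 3
y_3 = S_3(0) = a_3 = 4
y_4 = S_3(1) = -1
t_q=13/2 is in segment 3 (τ=1/2); S_3(τ)=2749/1576

y_0=-4 y_1=-2 y_2=3 y_3=4 y_4=-1
S(13/2) = 2749/1576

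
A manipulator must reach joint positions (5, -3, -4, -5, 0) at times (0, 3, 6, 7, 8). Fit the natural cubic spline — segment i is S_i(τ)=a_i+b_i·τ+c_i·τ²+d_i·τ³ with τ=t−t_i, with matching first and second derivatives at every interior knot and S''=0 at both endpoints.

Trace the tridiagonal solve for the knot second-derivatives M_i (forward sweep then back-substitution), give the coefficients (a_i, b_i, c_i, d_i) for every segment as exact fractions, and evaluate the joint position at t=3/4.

  seg 0: a=5 b=-397/112 c=0 d=295/3024
  seg 1: a=-3 b=-51/56 c=295/336 d=-691/3024
  seg 2: a=-4 b=-29/16 c=-33/28 d=223/112
  seg 3: a=-5 b=101/56 c=537/112 d=-179/112
S(3/4) = 17079/7168

Δ: Δ0=-8/3, Δ1=-1/3, Δ2=-1, Δ3=5
row 1: diag=12, rhs=14; c'=1/4, d'=7/6
row 2: denom=8−3·1/4=29/4; d'=(-4−3·7/6)/(29/4)=-30/29
row 3: denom=4−1·4/29=112/29; d'=(36−1·-30/29)/(112/29)=537/56
back: M3=537/56
back: M2=-30/29−4/29·537/56=-33/14
back: M1=7/6−1/4·-33/14=295/168
M: M0=0, M1=295/168, M2=-33/14, M3=537/56, M4=0
seg 0: a=5, c=M0/2=0, d=(M1−M0)/(6·3)=295/3024, b=Δ0−h0·(2M0+M1)/6=-397/112
seg 1: a=-3, c=M1/2=295/336, d=(M2−M1)/(6·3)=-691/3024, b=Δ1−h1·(2M1+M2)/6=-51/56
seg 2: a=-4, c=M2/2=-33/28, d=(M3−M2)/(6·1)=223/112, b=Δ2−h2·(2M2+M3)/6=-29/16
seg 3: a=-5, c=M3/2=537/112, d=(M4−M3)/(6·1)=-179/112, b=Δ3−h3·(2M3+M4)/6=101/56
t_q=3/4 → seg 0, τ=3/4; S=5+-397/112·τ+0·τ²+295/3024·τ³=17079/7168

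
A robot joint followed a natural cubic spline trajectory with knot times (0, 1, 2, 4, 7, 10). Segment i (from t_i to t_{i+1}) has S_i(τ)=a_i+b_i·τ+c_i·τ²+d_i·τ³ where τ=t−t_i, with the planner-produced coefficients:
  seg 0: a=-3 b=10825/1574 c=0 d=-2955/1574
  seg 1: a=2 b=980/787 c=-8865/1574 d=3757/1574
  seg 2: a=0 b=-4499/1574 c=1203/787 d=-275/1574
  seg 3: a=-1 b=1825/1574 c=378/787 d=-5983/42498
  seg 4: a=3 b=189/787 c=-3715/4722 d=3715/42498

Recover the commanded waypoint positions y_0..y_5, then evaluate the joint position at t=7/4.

y_0=-3 y_1=2 y_2=0 y_3=-1 y_4=3 y_5=-1
S(7/4) = 77851/100736

y_0 = S_0(0) = a_0 = -3
y_1 = S_1(0) = a_1 = 2
y_2 = S_2(0) = a_2 = 0
y_3 = S_3(0) = a_3 = -1
y_4 = S_4(0) = a_4 = 3
y_5 = S_4(3) = -1
t_q=7/4 is in segment 1 (τ=3/4); S_1(τ)=77851/100736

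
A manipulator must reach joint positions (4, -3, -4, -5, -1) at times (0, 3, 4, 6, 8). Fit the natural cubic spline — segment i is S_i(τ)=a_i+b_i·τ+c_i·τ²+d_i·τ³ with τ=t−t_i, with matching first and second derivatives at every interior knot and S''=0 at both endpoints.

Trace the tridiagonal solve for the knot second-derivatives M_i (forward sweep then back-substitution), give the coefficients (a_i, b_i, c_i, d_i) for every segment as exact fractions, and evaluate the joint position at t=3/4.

Δ: Δ0=-7/3, Δ1=-1, Δ2=-1/2, Δ3=2
row 1: diag=8, rhs=8; c'=1/8, d'=1
row 2: denom=6−1·1/8=47/8; d'=(3−1·1)/(47/8)=16/47
row 3: denom=8−2·16/47=344/47; d'=(15−2·16/47)/(344/47)=673/344
back: M3=673/344
back: M2=16/47−16/47·673/344=-14/43
back: M1=1−1/8·-14/43=179/172
M: M0=0, M1=179/172, M2=-14/43, M3=673/344, M4=0
seg 0: a=4, c=M0/2=0, d=(M1−M0)/(6·3)=179/3096, b=Δ0−h0·(2M0+M1)/6=-2945/1032
seg 1: a=-3, c=M1/2=179/344, d=(M2−M1)/(6·1)=-235/1032, b=Δ1−h1·(2M1+M2)/6=-667/516
seg 2: a=-4, c=M2/2=-7/43, d=(M3−M2)/(6·2)=785/4128, b=Δ2−h2·(2M2+M3)/6=-965/1032
seg 3: a=-5, c=M3/2=673/688, d=(M4−M3)/(6·2)=-673/4128, b=Δ3−h3·(2M3+M4)/6=359/516
t_q=3/4 → seg 0, τ=3/4; S=4+-2945/1032·τ+0·τ²+179/3096·τ³=41481/22016

  seg 0: a=4 b=-2945/1032 c=0 d=179/3096
  seg 1: a=-3 b=-667/516 c=179/344 d=-235/1032
  seg 2: a=-4 b=-965/1032 c=-7/43 d=785/4128
  seg 3: a=-5 b=359/516 c=673/688 d=-673/4128
S(3/4) = 41481/22016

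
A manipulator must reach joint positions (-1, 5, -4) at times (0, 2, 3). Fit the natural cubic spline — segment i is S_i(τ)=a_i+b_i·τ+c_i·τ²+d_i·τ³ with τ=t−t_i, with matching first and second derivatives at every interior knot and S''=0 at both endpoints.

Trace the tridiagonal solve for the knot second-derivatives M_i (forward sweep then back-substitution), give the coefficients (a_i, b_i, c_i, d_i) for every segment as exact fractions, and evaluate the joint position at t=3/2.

Δ: Δ0=3, Δ1=-9
row 1: diag=6, rhs=-72; c'=1/6, d'=-12
back: M1=-12
M: M0=0, M1=-12, M2=0
seg 0: a=-1, c=M0/2=0, d=(M1−M0)/(6·2)=-1, b=Δ0−h0·(2M0+M1)/6=7
seg 1: a=5, c=M1/2=-6, d=(M2−M1)/(6·1)=2, b=Δ1−h1·(2M1+M2)/6=-5
t_q=3/2 → seg 0, τ=3/2; S=-1+7·τ+0·τ²+-1·τ³=49/8

  seg 0: a=-1 b=7 c=0 d=-1
  seg 1: a=5 b=-5 c=-6 d=2
S(3/2) = 49/8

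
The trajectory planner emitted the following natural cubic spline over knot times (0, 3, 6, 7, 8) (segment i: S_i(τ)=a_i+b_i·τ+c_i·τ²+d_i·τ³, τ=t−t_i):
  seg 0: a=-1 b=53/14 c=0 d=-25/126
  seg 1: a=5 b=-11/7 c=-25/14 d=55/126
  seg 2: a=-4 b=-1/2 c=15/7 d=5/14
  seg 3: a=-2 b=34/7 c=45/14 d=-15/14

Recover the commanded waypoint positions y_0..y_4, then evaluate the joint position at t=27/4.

y_0=-1 y_1=5 y_2=-4 y_3=-2 y_4=5
S(27/4) = -2705/896

y_0 = S_0(0) = a_0 = -1
y_1 = S_1(0) = a_1 = 5
y_2 = S_2(0) = a_2 = -4
y_3 = S_3(0) = a_3 = -2
y_4 = S_3(1) = 5
t_q=27/4 is in segment 2 (τ=3/4); S_2(τ)=-2705/896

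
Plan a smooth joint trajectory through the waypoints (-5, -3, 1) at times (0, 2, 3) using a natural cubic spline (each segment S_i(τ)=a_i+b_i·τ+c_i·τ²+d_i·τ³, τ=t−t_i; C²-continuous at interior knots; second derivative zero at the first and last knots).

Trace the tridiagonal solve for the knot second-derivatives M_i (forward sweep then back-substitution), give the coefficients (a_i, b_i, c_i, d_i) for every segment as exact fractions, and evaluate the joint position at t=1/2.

Δ: Δ0=1, Δ1=4
row 1: diag=6, rhs=18; c'=1/6, d'=3
back: M1=3
M: M0=0, M1=3, M2=0
seg 0: a=-5, c=M0/2=0, d=(M1−M0)/(6·2)=1/4, b=Δ0−h0·(2M0+M1)/6=0
seg 1: a=-3, c=M1/2=3/2, d=(M2−M1)/(6·1)=-1/2, b=Δ1−h1·(2M1+M2)/6=3
t_q=1/2 → seg 0, τ=1/2; S=-5+0·τ+0·τ²+1/4·τ³=-159/32

  seg 0: a=-5 b=0 c=0 d=1/4
  seg 1: a=-3 b=3 c=3/2 d=-1/2
S(1/2) = -159/32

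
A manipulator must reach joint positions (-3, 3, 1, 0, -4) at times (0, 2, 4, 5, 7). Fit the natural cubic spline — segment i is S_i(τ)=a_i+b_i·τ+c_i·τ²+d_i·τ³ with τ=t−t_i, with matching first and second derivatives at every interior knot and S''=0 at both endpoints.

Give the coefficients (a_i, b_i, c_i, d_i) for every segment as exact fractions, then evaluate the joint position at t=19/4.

Δ: Δ0=3, Δ1=-1, Δ2=-1, Δ3=-2
row 1: diag=8, rhs=-24; c'=1/4, d'=-3
row 2: denom=6−2·1/4=11/2; d'=(0−2·-3)/(11/2)=12/11
row 3: denom=6−1·2/11=64/11; d'=(-6−1·12/11)/(64/11)=-39/32
back: M3=-39/32
back: M2=12/11−2/11·-39/32=21/16
back: M1=-3−1/4·21/16=-213/64
M: M0=0, M1=-213/64, M2=21/16, M3=-39/32, M4=0
seg 0: a=-3, c=M0/2=0, d=(M1−M0)/(6·2)=-71/256, b=Δ0−h0·(2M0+M1)/6=263/64
seg 1: a=3, c=M1/2=-213/128, d=(M2−M1)/(6·2)=99/256, b=Δ1−h1·(2M1+M2)/6=25/32
seg 2: a=1, c=M2/2=21/32, d=(M3−M2)/(6·1)=-27/64, b=Δ2−h2·(2M2+M3)/6=-79/64
seg 3: a=0, c=M3/2=-39/64, d=(M4−M3)/(6·2)=13/128, b=Δ3−h3·(2M3+M4)/6=-19/16
t_q=19/4 → seg 2, τ=3/4; S=1+-79/64·τ+21/32·τ²+-27/64·τ³=1087/4096

  seg 0: a=-3 b=263/64 c=0 d=-71/256
  seg 1: a=3 b=25/32 c=-213/128 d=99/256
  seg 2: a=1 b=-79/64 c=21/32 d=-27/64
  seg 3: a=0 b=-19/16 c=-39/64 d=13/128
S(19/4) = 1087/4096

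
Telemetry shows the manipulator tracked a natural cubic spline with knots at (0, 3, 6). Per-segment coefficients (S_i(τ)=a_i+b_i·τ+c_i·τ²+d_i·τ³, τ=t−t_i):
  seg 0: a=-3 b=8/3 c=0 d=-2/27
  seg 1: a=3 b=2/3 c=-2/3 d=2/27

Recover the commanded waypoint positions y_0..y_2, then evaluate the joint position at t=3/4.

y_0 = S_0(0) = a_0 = -3
y_1 = S_1(0) = a_1 = 3
y_2 = S_1(3) = 1
t_q=3/4 is in segment 0 (τ=3/4); S_0(τ)=-33/32

y_0=-3 y_1=3 y_2=1
S(3/4) = -33/32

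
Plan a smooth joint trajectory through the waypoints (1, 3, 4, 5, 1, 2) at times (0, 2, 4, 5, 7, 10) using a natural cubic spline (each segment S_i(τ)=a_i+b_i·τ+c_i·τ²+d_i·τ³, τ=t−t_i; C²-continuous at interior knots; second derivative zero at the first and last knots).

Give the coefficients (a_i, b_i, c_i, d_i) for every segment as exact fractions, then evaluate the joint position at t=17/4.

  seg 0: a=1 b=4441/3576 c=0 d=-865/14304
  seg 1: a=3 b=923/1788 c=-865/2384 d=2537/14304
  seg 2: a=4 b=4267/3576 c=209/298 d=-3199/3576
  seg 3: a=5 b=-157/1788 c=-2363/1192 d=1835/3576
  seg 4: a=1 b=-3325/1788 c=1307/1192 d=-1307/10728
S(17/4) = 330187/76288

Δ: Δ0=1, Δ1=1/2, Δ2=1, Δ3=-2, Δ4=1/3
row 1: diag=8, rhs=-3; c'=1/4, d'=-3/8
row 2: denom=6−2·1/4=11/2; d'=(3−2·-3/8)/(11/2)=15/22
row 3: denom=6−1·2/11=64/11; d'=(-18−1·15/22)/(64/11)=-411/128
row 4: denom=10−2·11/32=149/16; d'=(14−2·-411/128)/(149/16)=1307/596
back: M4=1307/596
back: M3=-411/128−11/32·1307/596=-2363/596
back: M2=15/22−2/11·-2363/596=209/149
back: M1=-3/8−1/4·209/149=-865/1192
M: M0=0, M1=-865/1192, M2=209/149, M3=-2363/596, M4=1307/596, M5=0
seg 0: a=1, c=M0/2=0, d=(M1−M0)/(6·2)=-865/14304, b=Δ0−h0·(2M0+M1)/6=4441/3576
seg 1: a=3, c=M1/2=-865/2384, d=(M2−M1)/(6·2)=2537/14304, b=Δ1−h1·(2M1+M2)/6=923/1788
seg 2: a=4, c=M2/2=209/298, d=(M3−M2)/(6·1)=-3199/3576, b=Δ2−h2·(2M2+M3)/6=4267/3576
seg 3: a=5, c=M3/2=-2363/1192, d=(M4−M3)/(6·2)=1835/3576, b=Δ3−h3·(2M3+M4)/6=-157/1788
seg 4: a=1, c=M4/2=1307/1192, d=(M5−M4)/(6·3)=-1307/10728, b=Δ4−h4·(2M4+M5)/6=-3325/1788
t_q=17/4 → seg 2, τ=1/4; S=4+4267/3576·τ+209/298·τ²+-3199/3576·τ³=330187/76288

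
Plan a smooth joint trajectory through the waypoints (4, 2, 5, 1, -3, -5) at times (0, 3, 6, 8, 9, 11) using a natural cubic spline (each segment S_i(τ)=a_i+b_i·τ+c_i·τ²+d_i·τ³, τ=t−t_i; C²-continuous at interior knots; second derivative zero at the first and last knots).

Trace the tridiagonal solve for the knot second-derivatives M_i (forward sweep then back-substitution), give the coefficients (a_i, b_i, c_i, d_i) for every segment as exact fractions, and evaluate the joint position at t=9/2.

Δ: Δ0=-2/3, Δ1=1, Δ2=-2, Δ3=-4, Δ4=-1
row 1: diag=12, rhs=10; c'=1/4, d'=5/6
row 2: denom=10−3·1/4=37/4; d'=(-18−3·5/6)/(37/4)=-82/37
row 3: denom=6−2·8/37=206/37; d'=(-12−2·-82/37)/(206/37)=-140/103
row 4: denom=6−1·37/206=1199/206; d'=(18−1·-140/103)/(1199/206)=3988/1199
back: M4=3988/1199
back: M3=-140/103−37/206·3988/1199=-2346/1199
back: M2=-82/37−8/37·-2346/1199=-2150/1199
back: M1=5/6−1/4·-2150/1199=4610/3597
M: M0=0, M1=4610/3597, M2=-2150/1199, M3=-2346/1199, M4=3988/1199, M5=0
seg 0: a=4, c=M0/2=0, d=(M1−M0)/(6·3)=2305/32373, b=Δ0−h0·(2M0+M1)/6=-4703/3597
seg 1: a=2, c=M1/2=2305/3597, d=(M2−M1)/(6·3)=-5530/32373, b=Δ1−h1·(2M1+M2)/6=2212/3597
seg 2: a=5, c=M2/2=-1075/1199, d=(M3−M2)/(6·2)=-49/3597, b=Δ2−h2·(2M2+M3)/6=-548/3597
seg 3: a=1, c=M3/2=-1173/1199, d=(M4−M3)/(6·1)=3167/3597, b=Δ3−h3·(2M3+M4)/6=-1276/327
seg 4: a=-3, c=M4/2=1994/1199, d=(M5−M4)/(6·2)=-997/3597, b=Δ4−h4·(2M4+M5)/6=-11573/3597
t_q=9/2 → seg 1, τ=3/2; S=2+2212/3597·τ+2305/3597·τ²+-5530/32373·τ³=9083/2398

  seg 0: a=4 b=-4703/3597 c=0 d=2305/32373
  seg 1: a=2 b=2212/3597 c=2305/3597 d=-5530/32373
  seg 2: a=5 b=-548/3597 c=-1075/1199 d=-49/3597
  seg 3: a=1 b=-1276/327 c=-1173/1199 d=3167/3597
  seg 4: a=-3 b=-11573/3597 c=1994/1199 d=-997/3597
S(9/2) = 9083/2398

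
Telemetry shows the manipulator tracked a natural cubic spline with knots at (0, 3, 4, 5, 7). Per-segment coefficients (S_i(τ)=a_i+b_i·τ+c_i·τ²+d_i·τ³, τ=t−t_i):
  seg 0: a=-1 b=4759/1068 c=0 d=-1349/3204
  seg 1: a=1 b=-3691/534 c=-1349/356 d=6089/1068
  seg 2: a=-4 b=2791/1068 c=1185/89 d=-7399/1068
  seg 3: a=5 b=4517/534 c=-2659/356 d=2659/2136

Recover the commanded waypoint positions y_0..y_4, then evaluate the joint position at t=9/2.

y_0=-1 y_1=1 y_2=-4 y_3=5 y_4=2
S(9/2) = -657/2848

y_0 = S_0(0) = a_0 = -1
y_1 = S_1(0) = a_1 = 1
y_2 = S_2(0) = a_2 = -4
y_3 = S_3(0) = a_3 = 5
y_4 = S_3(2) = 2
t_q=9/2 is in segment 2 (τ=1/2); S_2(τ)=-657/2848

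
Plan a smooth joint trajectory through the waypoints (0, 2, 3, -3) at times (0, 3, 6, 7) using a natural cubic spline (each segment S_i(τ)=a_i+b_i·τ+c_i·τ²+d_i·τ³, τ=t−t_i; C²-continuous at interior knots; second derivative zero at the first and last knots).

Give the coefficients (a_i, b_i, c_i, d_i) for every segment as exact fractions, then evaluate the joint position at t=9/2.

  seg 0: a=0 b=3/29 c=0 d=49/783
  seg 1: a=2 b=52/29 c=49/87 d=-274/783
  seg 2: a=3 b=-124/29 c=-75/29 d=25/29
S(9/2) = 277/58

Δ: Δ0=2/3, Δ1=1/3, Δ2=-6
row 1: diag=12, rhs=-2; c'=1/4, d'=-1/6
row 2: denom=8−3·1/4=29/4; d'=(-38−3·-1/6)/(29/4)=-150/29
back: M2=-150/29
back: M1=-1/6−1/4·-150/29=98/87
M: M0=0, M1=98/87, M2=-150/29, M3=0
seg 0: a=0, c=M0/2=0, d=(M1−M0)/(6·3)=49/783, b=Δ0−h0·(2M0+M1)/6=3/29
seg 1: a=2, c=M1/2=49/87, d=(M2−M1)/(6·3)=-274/783, b=Δ1−h1·(2M1+M2)/6=52/29
seg 2: a=3, c=M2/2=-75/29, d=(M3−M2)/(6·1)=25/29, b=Δ2−h2·(2M2+M3)/6=-124/29
t_q=9/2 → seg 1, τ=3/2; S=2+52/29·τ+49/87·τ²+-274/783·τ³=277/58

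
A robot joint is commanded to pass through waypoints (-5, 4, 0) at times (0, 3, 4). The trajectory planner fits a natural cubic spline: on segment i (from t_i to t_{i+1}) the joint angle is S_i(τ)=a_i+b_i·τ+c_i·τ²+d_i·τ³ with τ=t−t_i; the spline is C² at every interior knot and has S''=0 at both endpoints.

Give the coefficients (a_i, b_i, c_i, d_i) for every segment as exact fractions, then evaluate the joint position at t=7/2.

Δ: Δ0=3, Δ1=-4
row 1: diag=8, rhs=-42; c'=1/8, d'=-21/4
back: M1=-21/4
M: M0=0, M1=-21/4, M2=0
seg 0: a=-5, c=M0/2=0, d=(M1−M0)/(6·3)=-7/24, b=Δ0−h0·(2M0+M1)/6=45/8
seg 1: a=4, c=M1/2=-21/8, d=(M2−M1)/(6·1)=7/8, b=Δ1−h1·(2M1+M2)/6=-9/4
t_q=7/2 → seg 1, τ=1/2; S=4+-9/4·τ+-21/8·τ²+7/8·τ³=149/64

  seg 0: a=-5 b=45/8 c=0 d=-7/24
  seg 1: a=4 b=-9/4 c=-21/8 d=7/8
S(7/2) = 149/64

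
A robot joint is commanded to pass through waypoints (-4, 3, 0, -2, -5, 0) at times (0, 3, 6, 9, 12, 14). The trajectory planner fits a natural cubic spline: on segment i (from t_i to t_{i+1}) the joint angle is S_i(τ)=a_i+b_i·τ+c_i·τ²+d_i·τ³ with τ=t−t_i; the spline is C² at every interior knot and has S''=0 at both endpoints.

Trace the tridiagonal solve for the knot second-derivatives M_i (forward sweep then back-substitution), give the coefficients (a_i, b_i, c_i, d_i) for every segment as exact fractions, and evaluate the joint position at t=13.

Δ: Δ0=7/3, Δ1=-1, Δ2=-2/3, Δ3=-1, Δ4=5/2
row 1: diag=12, rhs=-20; c'=1/4, d'=-5/3
row 2: denom=12−3·1/4=45/4; d'=(2−3·-5/3)/(45/4)=28/45
row 3: denom=12−3·4/15=56/5; d'=(-2−3·28/45)/(56/5)=-29/84
row 4: denom=10−3·15/56=515/56; d'=(21−3·-29/84)/(515/56)=1234/515
back: M4=1234/515
back: M3=-29/84−15/56·1234/515=-305/309
back: M2=28/45−4/15·-305/309=456/515
back: M1=-5/3−1/4·456/515=-2917/1545
M: M0=0, M1=-2917/1545, M2=456/515, M3=-305/309, M4=1234/515, M5=0
seg 0: a=-4, c=M0/2=0, d=(M1−M0)/(6·3)=-2917/27810, b=Δ0−h0·(2M0+M1)/6=10127/3090
seg 1: a=3, c=M1/2=-2917/3090, d=(M2−M1)/(6·3)=857/5562, b=Δ1−h1·(2M1+M2)/6=688/1545
seg 2: a=0, c=M2/2=228/515, d=(M3−M2)/(6·3)=-2893/27810, b=Δ2−h2·(2M2+M3)/6=-3271/3090
seg 3: a=-2, c=M3/2=-305/618, d=(M4−M3)/(6·3)=5227/27810, b=Δ3−h3·(2M3+M4)/6=-1871/1545
seg 4: a=-5, c=M4/2=617/515, d=(M5−M4)/(6·2)=-617/3090, b=Δ4−h4·(2M4+M5)/6=2789/3090
t_q=13 → seg 4, τ=1; S=-5+2789/3090·τ+617/515·τ²+-617/3090·τ³=-1596/515

  seg 0: a=-4 b=10127/3090 c=0 d=-2917/27810
  seg 1: a=3 b=688/1545 c=-2917/3090 d=857/5562
  seg 2: a=0 b=-3271/3090 c=228/515 d=-2893/27810
  seg 3: a=-2 b=-1871/1545 c=-305/618 d=5227/27810
  seg 4: a=-5 b=2789/3090 c=617/515 d=-617/3090
S(13) = -1596/515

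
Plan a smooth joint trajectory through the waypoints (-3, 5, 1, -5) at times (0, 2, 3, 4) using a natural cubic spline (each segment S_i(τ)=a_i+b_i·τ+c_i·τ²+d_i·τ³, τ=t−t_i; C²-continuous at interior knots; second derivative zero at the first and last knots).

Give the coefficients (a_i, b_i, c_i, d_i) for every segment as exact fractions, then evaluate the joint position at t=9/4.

  seg 0: a=-3 b=152/23 c=0 d=-15/23
  seg 1: a=5 b=-28/23 c=-90/23 d=26/23
  seg 2: a=1 b=-130/23 c=-12/23 d=4/23
S(9/4) = 143/32

Δ: Δ0=4, Δ1=-4, Δ2=-6
row 1: diag=6, rhs=-48; c'=1/6, d'=-8
row 2: denom=4−1·1/6=23/6; d'=(-12−1·-8)/(23/6)=-24/23
back: M2=-24/23
back: M1=-8−1/6·-24/23=-180/23
M: M0=0, M1=-180/23, M2=-24/23, M3=0
seg 0: a=-3, c=M0/2=0, d=(M1−M0)/(6·2)=-15/23, b=Δ0−h0·(2M0+M1)/6=152/23
seg 1: a=5, c=M1/2=-90/23, d=(M2−M1)/(6·1)=26/23, b=Δ1−h1·(2M1+M2)/6=-28/23
seg 2: a=1, c=M2/2=-12/23, d=(M3−M2)/(6·1)=4/23, b=Δ2−h2·(2M2+M3)/6=-130/23
t_q=9/4 → seg 1, τ=1/4; S=5+-28/23·τ+-90/23·τ²+26/23·τ³=143/32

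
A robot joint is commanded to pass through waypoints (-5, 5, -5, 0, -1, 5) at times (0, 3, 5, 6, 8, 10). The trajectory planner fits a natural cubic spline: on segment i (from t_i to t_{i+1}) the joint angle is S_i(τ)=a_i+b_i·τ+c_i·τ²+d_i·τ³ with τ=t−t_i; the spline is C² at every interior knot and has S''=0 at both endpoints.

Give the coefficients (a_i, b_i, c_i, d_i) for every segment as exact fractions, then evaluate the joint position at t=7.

Δ: Δ0=10/3, Δ1=-5, Δ2=5, Δ3=-1/2, Δ4=3
row 1: diag=10, rhs=-50; c'=1/5, d'=-5
row 2: denom=6−2·1/5=28/5; d'=(60−2·-5)/(28/5)=25/2
row 3: denom=6−1·5/28=163/28; d'=(-33−1·25/2)/(163/28)=-1274/163
row 4: denom=8−2·56/163=1192/163; d'=(21−2·-1274/163)/(1192/163)=5971/1192
back: M4=5971/1192
back: M3=-1274/163−56/163·5971/1192=-1421/149
back: M2=25/2−5/28·-1421/149=8465/596
back: M1=-5−1/5·8465/596=-4673/596
M: M0=0, M1=-4673/596, M2=8465/596, M3=-1421/149, M4=5971/1192, M5=0
seg 0: a=-5, c=M0/2=0, d=(M1−M0)/(6·3)=-4673/10728, b=Δ0−h0·(2M0+M1)/6=25939/3576
seg 1: a=5, c=M1/2=-4673/1192, d=(M2−M1)/(6·2)=6569/3576, b=Δ1−h1·(2M1+M2)/6=-8059/1788
seg 2: a=-5, c=M2/2=8465/1192, d=(M3−M2)/(6·1)=-14149/3576, b=Δ2−h2·(2M2+M3)/6=3317/1788
seg 3: a=0, c=M3/2=-1421/298, d=(M4−M3)/(6·2)=17339/14304, b=Δ3−h3·(2M3+M4)/6=14977/3576
seg 4: a=-1, c=M4/2=5971/2384, d=(M5−M4)/(6·2)=-5971/14304, b=Δ4−h4·(2M4+M5)/6=-607/1788
t_q=7 → seg 3, τ=1; S=0+14977/3576·τ+-1421/298·τ²+17339/14304·τ³=3013/4768

  seg 0: a=-5 b=25939/3576 c=0 d=-4673/10728
  seg 1: a=5 b=-8059/1788 c=-4673/1192 d=6569/3576
  seg 2: a=-5 b=3317/1788 c=8465/1192 d=-14149/3576
  seg 3: a=0 b=14977/3576 c=-1421/298 d=17339/14304
  seg 4: a=-1 b=-607/1788 c=5971/2384 d=-5971/14304
S(7) = 3013/4768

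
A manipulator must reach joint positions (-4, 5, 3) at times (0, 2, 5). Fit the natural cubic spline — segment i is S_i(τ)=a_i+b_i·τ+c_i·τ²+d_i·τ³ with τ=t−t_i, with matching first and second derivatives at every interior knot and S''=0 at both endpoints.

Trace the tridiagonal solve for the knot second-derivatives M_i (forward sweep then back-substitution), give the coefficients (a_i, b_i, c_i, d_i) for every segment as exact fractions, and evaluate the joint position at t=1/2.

Δ: Δ0=9/2, Δ1=-2/3
row 1: diag=10, rhs=-31; c'=3/10, d'=-31/10
back: M1=-31/10
M: M0=0, M1=-31/10, M2=0
seg 0: a=-4, c=M0/2=0, d=(M1−M0)/(6·2)=-31/120, b=Δ0−h0·(2M0+M1)/6=83/15
seg 1: a=5, c=M1/2=-31/20, d=(M2−M1)/(6·3)=31/180, b=Δ1−h1·(2M1+M2)/6=73/30
t_q=1/2 → seg 0, τ=1/2; S=-4+83/15·τ+0·τ²+-31/120·τ³=-81/64

  seg 0: a=-4 b=83/15 c=0 d=-31/120
  seg 1: a=5 b=73/30 c=-31/20 d=31/180
S(1/2) = -81/64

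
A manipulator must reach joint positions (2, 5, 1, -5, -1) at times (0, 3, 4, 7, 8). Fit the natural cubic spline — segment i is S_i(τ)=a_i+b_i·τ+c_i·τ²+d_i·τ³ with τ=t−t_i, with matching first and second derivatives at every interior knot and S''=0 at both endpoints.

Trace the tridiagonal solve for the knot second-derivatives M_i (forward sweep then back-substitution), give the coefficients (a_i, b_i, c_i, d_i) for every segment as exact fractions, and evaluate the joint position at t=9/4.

Δ: Δ0=1, Δ1=-4, Δ2=-2, Δ3=4
row 1: diag=8, rhs=-30; c'=1/8, d'=-15/4
row 2: denom=8−1·1/8=63/8; d'=(12−1·-15/4)/(63/8)=2
row 3: denom=8−3·8/21=48/7; d'=(36−3·2)/(48/7)=35/8
back: M3=35/8
back: M2=2−8/21·35/8=1/3
back: M1=-15/4−1/8·1/3=-91/24
M: M0=0, M1=-91/24, M2=1/3, M3=35/8, M4=0
seg 0: a=2, c=M0/2=0, d=(M1−M0)/(6·3)=-91/432, b=Δ0−h0·(2M0+M1)/6=139/48
seg 1: a=5, c=M1/2=-91/48, d=(M2−M1)/(6·1)=11/16, b=Δ1−h1·(2M1+M2)/6=-67/24
seg 2: a=1, c=M2/2=1/6, d=(M3−M2)/(6·3)=97/432, b=Δ2−h2·(2M2+M3)/6=-217/48
seg 3: a=-5, c=M3/2=35/16, d=(M4−M3)/(6·1)=-35/48, b=Δ3−h3·(2M3+M4)/6=61/24
t_q=9/4 → seg 0, τ=9/4; S=2+139/48·τ+0·τ²+-91/432·τ³=6263/1024

  seg 0: a=2 b=139/48 c=0 d=-91/432
  seg 1: a=5 b=-67/24 c=-91/48 d=11/16
  seg 2: a=1 b=-217/48 c=1/6 d=97/432
  seg 3: a=-5 b=61/24 c=35/16 d=-35/48
S(9/4) = 6263/1024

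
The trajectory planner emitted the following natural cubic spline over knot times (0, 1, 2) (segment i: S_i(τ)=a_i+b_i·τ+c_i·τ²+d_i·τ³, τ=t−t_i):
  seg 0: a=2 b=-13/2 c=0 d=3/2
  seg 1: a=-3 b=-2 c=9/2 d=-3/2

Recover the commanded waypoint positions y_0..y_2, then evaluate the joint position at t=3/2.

y_0 = S_0(0) = a_0 = 2
y_1 = S_1(0) = a_1 = -3
y_2 = S_1(1) = -2
t_q=3/2 is in segment 1 (τ=1/2); S_1(τ)=-49/16

y_0=2 y_1=-3 y_2=-2
S(3/2) = -49/16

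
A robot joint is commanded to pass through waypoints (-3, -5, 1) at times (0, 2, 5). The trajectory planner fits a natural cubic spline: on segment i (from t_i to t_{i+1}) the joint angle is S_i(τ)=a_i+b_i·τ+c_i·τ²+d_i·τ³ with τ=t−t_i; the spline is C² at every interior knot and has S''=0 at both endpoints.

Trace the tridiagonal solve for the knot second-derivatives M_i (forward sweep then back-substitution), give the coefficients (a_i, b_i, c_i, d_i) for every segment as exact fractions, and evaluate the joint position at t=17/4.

Δ: Δ0=-1, Δ1=2
row 1: diag=10, rhs=18; c'=3/10, d'=9/5
back: M1=9/5
M: M0=0, M1=9/5, M2=0
seg 0: a=-3, c=M0/2=0, d=(M1−M0)/(6·2)=3/20, b=Δ0−h0·(2M0+M1)/6=-8/5
seg 1: a=-5, c=M1/2=9/10, d=(M2−M1)/(6·3)=-1/10, b=Δ1−h1·(2M1+M2)/6=1/5
t_q=17/4 → seg 1, τ=9/4; S=-5+1/5·τ+9/10·τ²+-1/10·τ³=-145/128

  seg 0: a=-3 b=-8/5 c=0 d=3/20
  seg 1: a=-5 b=1/5 c=9/10 d=-1/10
S(17/4) = -145/128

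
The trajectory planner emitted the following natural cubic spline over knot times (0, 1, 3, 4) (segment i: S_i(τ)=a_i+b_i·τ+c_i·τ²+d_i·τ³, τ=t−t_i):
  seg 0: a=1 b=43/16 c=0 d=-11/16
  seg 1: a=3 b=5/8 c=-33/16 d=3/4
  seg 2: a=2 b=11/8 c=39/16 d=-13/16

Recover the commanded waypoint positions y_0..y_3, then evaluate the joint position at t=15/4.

y_0 = S_0(0) = a_0 = 1
y_1 = S_1(0) = a_1 = 3
y_2 = S_2(0) = a_2 = 2
y_3 = S_2(1) = 5
t_q=15/4 is in segment 2 (τ=3/4); S_2(τ)=4157/1024

y_0=1 y_1=3 y_2=2 y_3=5
S(15/4) = 4157/1024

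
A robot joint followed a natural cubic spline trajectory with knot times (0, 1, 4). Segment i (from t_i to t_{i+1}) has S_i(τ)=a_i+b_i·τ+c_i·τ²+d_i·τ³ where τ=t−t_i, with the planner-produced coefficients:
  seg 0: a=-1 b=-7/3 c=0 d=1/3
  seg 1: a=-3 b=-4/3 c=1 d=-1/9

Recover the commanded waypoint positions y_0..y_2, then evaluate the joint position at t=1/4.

y_0 = S_0(0) = a_0 = -1
y_1 = S_1(0) = a_1 = -3
y_2 = S_1(3) = -1
t_q=1/4 is in segment 0 (τ=1/4); S_0(τ)=-101/64

y_0=-1 y_1=-3 y_2=-1
S(1/4) = -101/64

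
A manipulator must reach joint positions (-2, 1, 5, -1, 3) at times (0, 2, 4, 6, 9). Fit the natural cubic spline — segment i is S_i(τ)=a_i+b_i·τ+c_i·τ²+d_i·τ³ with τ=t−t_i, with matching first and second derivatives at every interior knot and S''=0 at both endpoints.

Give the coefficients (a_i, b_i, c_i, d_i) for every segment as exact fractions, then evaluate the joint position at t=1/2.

  seg 0: a=-2 b=203/213 c=0 d=233/1704
  seg 1: a=1 b=1105/426 c=233/284 d=-119/213
  seg 2: a=5 b=-353/426 c=-719/284 d=154/213
  seg 3: a=-1 b=-971/426 c=513/284 d=-57/284
S(1/2) = -6845/4544

Δ: Δ0=3/2, Δ1=2, Δ2=-3, Δ3=4/3
row 1: diag=8, rhs=3; c'=1/4, d'=3/8
row 2: denom=8−2·1/4=15/2; d'=(-30−2·3/8)/(15/2)=-41/10
row 3: denom=10−2·4/15=142/15; d'=(26−2·-41/10)/(142/15)=513/142
back: M3=513/142
back: M2=-41/10−4/15·513/142=-719/142
back: M1=3/8−1/4·-719/142=233/142
M: M0=0, M1=233/142, M2=-719/142, M3=513/142, M4=0
seg 0: a=-2, c=M0/2=0, d=(M1−M0)/(6·2)=233/1704, b=Δ0−h0·(2M0+M1)/6=203/213
seg 1: a=1, c=M1/2=233/284, d=(M2−M1)/(6·2)=-119/213, b=Δ1−h1·(2M1+M2)/6=1105/426
seg 2: a=5, c=M2/2=-719/284, d=(M3−M2)/(6·2)=154/213, b=Δ2−h2·(2M2+M3)/6=-353/426
seg 3: a=-1, c=M3/2=513/284, d=(M4−M3)/(6·3)=-57/284, b=Δ3−h3·(2M3+M4)/6=-971/426
t_q=1/2 → seg 0, τ=1/2; S=-2+203/213·τ+0·τ²+233/1704·τ³=-6845/4544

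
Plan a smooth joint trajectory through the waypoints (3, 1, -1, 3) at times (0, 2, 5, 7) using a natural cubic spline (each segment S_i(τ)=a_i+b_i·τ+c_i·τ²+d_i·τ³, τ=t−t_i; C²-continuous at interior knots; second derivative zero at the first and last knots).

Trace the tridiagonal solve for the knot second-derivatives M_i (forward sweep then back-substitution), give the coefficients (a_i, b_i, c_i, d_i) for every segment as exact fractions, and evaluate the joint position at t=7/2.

  seg 0: a=3 b=-35/39 c=0 d=-1/39
  seg 1: a=1 b=-47/39 c=-2/13 d=1/9
  seg 2: a=-1 b=34/39 c=11/13 d=-11/78
S(7/2) = -81/104

Δ: Δ0=-1, Δ1=-2/3, Δ2=2
row 1: diag=10, rhs=2; c'=3/10, d'=1/5
row 2: denom=10−3·3/10=91/10; d'=(16−3·1/5)/(91/10)=22/13
back: M2=22/13
back: M1=1/5−3/10·22/13=-4/13
M: M0=0, M1=-4/13, M2=22/13, M3=0
seg 0: a=3, c=M0/2=0, d=(M1−M0)/(6·2)=-1/39, b=Δ0−h0·(2M0+M1)/6=-35/39
seg 1: a=1, c=M1/2=-2/13, d=(M2−M1)/(6·3)=1/9, b=Δ1−h1·(2M1+M2)/6=-47/39
seg 2: a=-1, c=M2/2=11/13, d=(M3−M2)/(6·2)=-11/78, b=Δ2−h2·(2M2+M3)/6=34/39
t_q=7/2 → seg 1, τ=3/2; S=1+-47/39·τ+-2/13·τ²+1/9·τ³=-81/104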